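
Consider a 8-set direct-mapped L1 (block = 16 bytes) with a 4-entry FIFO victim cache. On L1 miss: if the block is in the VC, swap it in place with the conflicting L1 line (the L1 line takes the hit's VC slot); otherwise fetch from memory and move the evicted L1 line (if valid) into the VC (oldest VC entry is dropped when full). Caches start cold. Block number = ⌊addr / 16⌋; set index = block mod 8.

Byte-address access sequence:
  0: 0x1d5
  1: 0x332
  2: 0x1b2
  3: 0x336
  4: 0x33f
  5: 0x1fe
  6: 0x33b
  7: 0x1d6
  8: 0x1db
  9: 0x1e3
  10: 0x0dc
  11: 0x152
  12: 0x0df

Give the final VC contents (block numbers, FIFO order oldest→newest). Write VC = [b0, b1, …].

VC = [27, 29, 21]

  [0] addr=0x1d5 blk=29 s=5: MISS | VC []
  [1] addr=0x332 blk=51 s=3: MISS | VC []
  [2] addr=0x1b2 blk=27 s=3: MISS | VC [51]
  [3] addr=0x336 blk=51 s=3: VC-HIT | VC [27]
  [4] addr=0x33f blk=51 s=3: L1-HIT | VC [27]
  [5] addr=0x1fe blk=31 s=7: MISS | VC [27]
  [6] addr=0x33b blk=51 s=3: L1-HIT | VC [27]
  [7] addr=0x1d6 blk=29 s=5: L1-HIT | VC [27]
  [8] addr=0x1db blk=29 s=5: L1-HIT | VC [27]
  [9] addr=0x1e3 blk=30 s=6: MISS | VC [27]
  [10] addr=0xdc blk=13 s=5: MISS | VC [27, 29]
  [11] addr=0x152 blk=21 s=5: MISS | VC [27, 29, 13]
  [12] addr=0xdf blk=13 s=5: VC-HIT | VC [27, 29, 21]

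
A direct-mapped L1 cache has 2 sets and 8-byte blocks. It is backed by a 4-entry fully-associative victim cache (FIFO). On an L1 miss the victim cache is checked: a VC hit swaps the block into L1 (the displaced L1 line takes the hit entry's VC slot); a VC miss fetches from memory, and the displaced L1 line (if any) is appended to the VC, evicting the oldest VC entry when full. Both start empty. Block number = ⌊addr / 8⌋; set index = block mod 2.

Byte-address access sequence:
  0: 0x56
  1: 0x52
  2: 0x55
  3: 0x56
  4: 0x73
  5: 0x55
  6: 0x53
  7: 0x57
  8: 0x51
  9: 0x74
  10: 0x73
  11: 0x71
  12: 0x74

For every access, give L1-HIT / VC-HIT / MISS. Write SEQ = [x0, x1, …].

  [0] addr=0x56 blk=10 s=0: MISS | VC []
  [1] addr=0x52 blk=10 s=0: L1-HIT | VC []
  [2] addr=0x55 blk=10 s=0: L1-HIT | VC []
  [3] addr=0x56 blk=10 s=0: L1-HIT | VC []
  [4] addr=0x73 blk=14 s=0: MISS | VC [10]
  [5] addr=0x55 blk=10 s=0: VC-HIT | VC [14]
  [6] addr=0x53 blk=10 s=0: L1-HIT | VC [14]
  [7] addr=0x57 blk=10 s=0: L1-HIT | VC [14]
  [8] addr=0x51 blk=10 s=0: L1-HIT | VC [14]
  [9] addr=0x74 blk=14 s=0: VC-HIT | VC [10]
  [10] addr=0x73 blk=14 s=0: L1-HIT | VC [10]
  [11] addr=0x71 blk=14 s=0: L1-HIT | VC [10]
  [12] addr=0x74 blk=14 s=0: L1-HIT | VC [10]

SEQ = [MISS, L1-HIT, L1-HIT, L1-HIT, MISS, VC-HIT, L1-HIT, L1-HIT, L1-HIT, VC-HIT, L1-HIT, L1-HIT, L1-HIT]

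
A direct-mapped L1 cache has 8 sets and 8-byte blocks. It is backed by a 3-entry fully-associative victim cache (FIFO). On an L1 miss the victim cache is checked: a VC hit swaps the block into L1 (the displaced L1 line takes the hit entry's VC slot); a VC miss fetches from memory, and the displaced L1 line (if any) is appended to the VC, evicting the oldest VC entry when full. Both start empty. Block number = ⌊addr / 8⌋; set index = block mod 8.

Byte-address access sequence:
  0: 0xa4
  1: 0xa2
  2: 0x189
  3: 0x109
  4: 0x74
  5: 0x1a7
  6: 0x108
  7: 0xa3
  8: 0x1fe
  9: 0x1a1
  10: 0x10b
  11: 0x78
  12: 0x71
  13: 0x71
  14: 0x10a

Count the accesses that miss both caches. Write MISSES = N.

0: 0xa4 (blk 20, set 4) → MISS  vc=[]
1: 0xa2 (blk 20, set 4) → L1-HIT  vc=[]
2: 0x189 (blk 49, set 1) → MISS  vc=[]
3: 0x109 (blk 33, set 1) → MISS  vc=[49]
4: 0x74 (blk 14, set 6) → MISS  vc=[49]
5: 0x1a7 (blk 52, set 4) → MISS  vc=[49, 20]
6: 0x108 (blk 33, set 1) → L1-HIT  vc=[49, 20]
7: 0xa3 (blk 20, set 4) → VC-HIT  vc=[49, 52]
8: 0x1fe (blk 63, set 7) → MISS  vc=[49, 52]
9: 0x1a1 (blk 52, set 4) → VC-HIT  vc=[49, 20]
10: 0x10b (blk 33, set 1) → L1-HIT  vc=[49, 20]
11: 0x78 (blk 15, set 7) → MISS  vc=[49, 20, 63]
12: 0x71 (blk 14, set 6) → L1-HIT  vc=[49, 20, 63]
13: 0x71 (blk 14, set 6) → L1-HIT  vc=[49, 20, 63]
14: 0x10a (blk 33, set 1) → L1-HIT  vc=[49, 20, 63]

MISSES = 7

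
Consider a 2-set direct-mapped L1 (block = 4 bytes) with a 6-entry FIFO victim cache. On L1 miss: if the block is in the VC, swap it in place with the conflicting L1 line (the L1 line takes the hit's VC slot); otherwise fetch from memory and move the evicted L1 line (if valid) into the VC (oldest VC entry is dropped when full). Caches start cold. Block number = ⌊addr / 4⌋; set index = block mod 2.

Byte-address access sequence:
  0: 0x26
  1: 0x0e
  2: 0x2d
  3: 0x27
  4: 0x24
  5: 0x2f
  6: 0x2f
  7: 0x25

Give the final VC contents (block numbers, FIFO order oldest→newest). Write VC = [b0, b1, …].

VC = [11, 3]

#0 0x26→b9/s1 MISS; vc=[]
#1 0xe→b3/s1 MISS; vc=[9]
#2 0x2d→b11/s1 MISS; vc=[9,3]
#3 0x27→b9/s1 VC-HIT; vc=[11,3]
#4 0x24→b9/s1 L1-HIT; vc=[11,3]
#5 0x2f→b11/s1 VC-HIT; vc=[9,3]
#6 0x2f→b11/s1 L1-HIT; vc=[9,3]
#7 0x25→b9/s1 VC-HIT; vc=[11,3]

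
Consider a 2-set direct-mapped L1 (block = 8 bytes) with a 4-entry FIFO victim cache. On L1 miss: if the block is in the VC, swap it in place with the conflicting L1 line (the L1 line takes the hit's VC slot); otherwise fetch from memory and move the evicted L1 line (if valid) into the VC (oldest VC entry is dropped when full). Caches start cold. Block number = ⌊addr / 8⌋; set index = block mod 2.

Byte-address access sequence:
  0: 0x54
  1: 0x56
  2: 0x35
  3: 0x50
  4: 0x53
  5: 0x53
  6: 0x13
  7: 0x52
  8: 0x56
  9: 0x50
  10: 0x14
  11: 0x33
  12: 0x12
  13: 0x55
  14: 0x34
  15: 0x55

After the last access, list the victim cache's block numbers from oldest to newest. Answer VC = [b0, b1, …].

VC = [6, 2]

  [0] addr=0x54 blk=10 s=0: MISS | VC []
  [1] addr=0x56 blk=10 s=0: L1-HIT | VC []
  [2] addr=0x35 blk=6 s=0: MISS | VC [10]
  [3] addr=0x50 blk=10 s=0: VC-HIT | VC [6]
  [4] addr=0x53 blk=10 s=0: L1-HIT | VC [6]
  [5] addr=0x53 blk=10 s=0: L1-HIT | VC [6]
  [6] addr=0x13 blk=2 s=0: MISS | VC [6, 10]
  [7] addr=0x52 blk=10 s=0: VC-HIT | VC [6, 2]
  [8] addr=0x56 blk=10 s=0: L1-HIT | VC [6, 2]
  [9] addr=0x50 blk=10 s=0: L1-HIT | VC [6, 2]
  [10] addr=0x14 blk=2 s=0: VC-HIT | VC [6, 10]
  [11] addr=0x33 blk=6 s=0: VC-HIT | VC [2, 10]
  [12] addr=0x12 blk=2 s=0: VC-HIT | VC [6, 10]
  [13] addr=0x55 blk=10 s=0: VC-HIT | VC [6, 2]
  [14] addr=0x34 blk=6 s=0: VC-HIT | VC [10, 2]
  [15] addr=0x55 blk=10 s=0: VC-HIT | VC [6, 2]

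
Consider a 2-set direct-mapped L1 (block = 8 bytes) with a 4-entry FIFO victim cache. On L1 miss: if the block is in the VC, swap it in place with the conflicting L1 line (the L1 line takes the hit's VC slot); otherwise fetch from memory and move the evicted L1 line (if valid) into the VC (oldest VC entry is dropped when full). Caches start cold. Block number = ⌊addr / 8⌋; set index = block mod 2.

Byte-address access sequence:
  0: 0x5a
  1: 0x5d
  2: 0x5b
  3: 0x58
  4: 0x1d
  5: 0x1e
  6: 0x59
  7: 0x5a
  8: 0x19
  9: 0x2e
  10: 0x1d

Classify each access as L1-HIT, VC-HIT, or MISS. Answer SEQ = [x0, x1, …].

#0 0x5a→b11/s1 MISS; vc=[]
#1 0x5d→b11/s1 L1-HIT; vc=[]
#2 0x5b→b11/s1 L1-HIT; vc=[]
#3 0x58→b11/s1 L1-HIT; vc=[]
#4 0x1d→b3/s1 MISS; vc=[11]
#5 0x1e→b3/s1 L1-HIT; vc=[11]
#6 0x59→b11/s1 VC-HIT; vc=[3]
#7 0x5a→b11/s1 L1-HIT; vc=[3]
#8 0x19→b3/s1 VC-HIT; vc=[11]
#9 0x2e→b5/s1 MISS; vc=[11,3]
#10 0x1d→b3/s1 VC-HIT; vc=[11,5]

SEQ = [MISS, L1-HIT, L1-HIT, L1-HIT, MISS, L1-HIT, VC-HIT, L1-HIT, VC-HIT, MISS, VC-HIT]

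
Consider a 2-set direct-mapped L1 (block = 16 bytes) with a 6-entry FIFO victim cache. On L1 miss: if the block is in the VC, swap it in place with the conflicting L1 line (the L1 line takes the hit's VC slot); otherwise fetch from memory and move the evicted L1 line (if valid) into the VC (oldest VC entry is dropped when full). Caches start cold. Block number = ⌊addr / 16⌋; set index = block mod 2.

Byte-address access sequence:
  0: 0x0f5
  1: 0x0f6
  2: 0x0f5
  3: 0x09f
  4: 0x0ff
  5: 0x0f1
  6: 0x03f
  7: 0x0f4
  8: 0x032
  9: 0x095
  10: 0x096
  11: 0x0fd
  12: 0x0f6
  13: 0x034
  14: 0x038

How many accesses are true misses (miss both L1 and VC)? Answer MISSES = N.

  [0] addr=0xf5 blk=15 s=1: MISS | VC []
  [1] addr=0xf6 blk=15 s=1: L1-HIT | VC []
  [2] addr=0xf5 blk=15 s=1: L1-HIT | VC []
  [3] addr=0x9f blk=9 s=1: MISS | VC [15]
  [4] addr=0xff blk=15 s=1: VC-HIT | VC [9]
  [5] addr=0xf1 blk=15 s=1: L1-HIT | VC [9]
  [6] addr=0x3f blk=3 s=1: MISS | VC [9, 15]
  [7] addr=0xf4 blk=15 s=1: VC-HIT | VC [9, 3]
  [8] addr=0x32 blk=3 s=1: VC-HIT | VC [9, 15]
  [9] addr=0x95 blk=9 s=1: VC-HIT | VC [3, 15]
  [10] addr=0x96 blk=9 s=1: L1-HIT | VC [3, 15]
  [11] addr=0xfd blk=15 s=1: VC-HIT | VC [3, 9]
  [12] addr=0xf6 blk=15 s=1: L1-HIT | VC [3, 9]
  [13] addr=0x34 blk=3 s=1: VC-HIT | VC [15, 9]
  [14] addr=0x38 blk=3 s=1: L1-HIT | VC [15, 9]

MISSES = 3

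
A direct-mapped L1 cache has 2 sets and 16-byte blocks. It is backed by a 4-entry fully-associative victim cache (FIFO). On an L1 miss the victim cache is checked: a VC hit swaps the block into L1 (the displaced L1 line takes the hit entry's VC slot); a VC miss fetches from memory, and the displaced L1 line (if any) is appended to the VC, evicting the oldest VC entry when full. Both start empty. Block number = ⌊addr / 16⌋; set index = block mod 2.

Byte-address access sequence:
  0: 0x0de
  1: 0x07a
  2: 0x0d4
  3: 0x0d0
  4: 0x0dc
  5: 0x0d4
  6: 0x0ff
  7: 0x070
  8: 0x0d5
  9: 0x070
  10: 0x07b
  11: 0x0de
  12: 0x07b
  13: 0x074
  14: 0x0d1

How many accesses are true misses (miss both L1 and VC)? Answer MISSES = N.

MISSES = 3

0: 0xde (blk 13, set 1) → MISS  vc=[]
1: 0x7a (blk 7, set 1) → MISS  vc=[13]
2: 0xd4 (blk 13, set 1) → VC-HIT  vc=[7]
3: 0xd0 (blk 13, set 1) → L1-HIT  vc=[7]
4: 0xdc (blk 13, set 1) → L1-HIT  vc=[7]
5: 0xd4 (blk 13, set 1) → L1-HIT  vc=[7]
6: 0xff (blk 15, set 1) → MISS  vc=[7, 13]
7: 0x70 (blk 7, set 1) → VC-HIT  vc=[15, 13]
8: 0xd5 (blk 13, set 1) → VC-HIT  vc=[15, 7]
9: 0x70 (blk 7, set 1) → VC-HIT  vc=[15, 13]
10: 0x7b (blk 7, set 1) → L1-HIT  vc=[15, 13]
11: 0xde (blk 13, set 1) → VC-HIT  vc=[15, 7]
12: 0x7b (blk 7, set 1) → VC-HIT  vc=[15, 13]
13: 0x74 (blk 7, set 1) → L1-HIT  vc=[15, 13]
14: 0xd1 (blk 13, set 1) → VC-HIT  vc=[15, 7]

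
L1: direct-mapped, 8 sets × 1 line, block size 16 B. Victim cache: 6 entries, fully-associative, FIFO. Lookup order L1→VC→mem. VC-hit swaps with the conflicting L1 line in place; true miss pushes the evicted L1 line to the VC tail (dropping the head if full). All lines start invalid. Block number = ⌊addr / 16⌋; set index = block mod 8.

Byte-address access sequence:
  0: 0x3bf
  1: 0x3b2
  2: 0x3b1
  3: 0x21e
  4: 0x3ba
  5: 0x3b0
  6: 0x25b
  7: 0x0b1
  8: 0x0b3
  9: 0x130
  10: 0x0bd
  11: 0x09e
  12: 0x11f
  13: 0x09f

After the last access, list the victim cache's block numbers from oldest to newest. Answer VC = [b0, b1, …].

VC = [59, 19, 33, 17]

  [0] addr=0x3bf blk=59 s=3: MISS | VC []
  [1] addr=0x3b2 blk=59 s=3: L1-HIT | VC []
  [2] addr=0x3b1 blk=59 s=3: L1-HIT | VC []
  [3] addr=0x21e blk=33 s=1: MISS | VC []
  [4] addr=0x3ba blk=59 s=3: L1-HIT | VC []
  [5] addr=0x3b0 blk=59 s=3: L1-HIT | VC []
  [6] addr=0x25b blk=37 s=5: MISS | VC []
  [7] addr=0xb1 blk=11 s=3: MISS | VC [59]
  [8] addr=0xb3 blk=11 s=3: L1-HIT | VC [59]
  [9] addr=0x130 blk=19 s=3: MISS | VC [59, 11]
  [10] addr=0xbd blk=11 s=3: VC-HIT | VC [59, 19]
  [11] addr=0x9e blk=9 s=1: MISS | VC [59, 19, 33]
  [12] addr=0x11f blk=17 s=1: MISS | VC [59, 19, 33, 9]
  [13] addr=0x9f blk=9 s=1: VC-HIT | VC [59, 19, 33, 17]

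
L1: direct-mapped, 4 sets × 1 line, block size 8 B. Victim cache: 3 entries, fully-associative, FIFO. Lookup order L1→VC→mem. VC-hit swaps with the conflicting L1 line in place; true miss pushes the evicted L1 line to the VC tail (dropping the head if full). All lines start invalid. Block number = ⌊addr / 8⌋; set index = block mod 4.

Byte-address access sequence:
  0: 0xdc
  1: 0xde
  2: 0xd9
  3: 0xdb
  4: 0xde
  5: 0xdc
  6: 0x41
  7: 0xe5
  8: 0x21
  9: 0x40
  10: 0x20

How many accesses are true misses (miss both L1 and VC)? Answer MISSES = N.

MISSES = 4

#0 0xdc→b27/s3 MISS; vc=[]
#1 0xde→b27/s3 L1-HIT; vc=[]
#2 0xd9→b27/s3 L1-HIT; vc=[]
#3 0xdb→b27/s3 L1-HIT; vc=[]
#4 0xde→b27/s3 L1-HIT; vc=[]
#5 0xdc→b27/s3 L1-HIT; vc=[]
#6 0x41→b8/s0 MISS; vc=[]
#7 0xe5→b28/s0 MISS; vc=[8]
#8 0x21→b4/s0 MISS; vc=[8,28]
#9 0x40→b8/s0 VC-HIT; vc=[4,28]
#10 0x20→b4/s0 VC-HIT; vc=[8,28]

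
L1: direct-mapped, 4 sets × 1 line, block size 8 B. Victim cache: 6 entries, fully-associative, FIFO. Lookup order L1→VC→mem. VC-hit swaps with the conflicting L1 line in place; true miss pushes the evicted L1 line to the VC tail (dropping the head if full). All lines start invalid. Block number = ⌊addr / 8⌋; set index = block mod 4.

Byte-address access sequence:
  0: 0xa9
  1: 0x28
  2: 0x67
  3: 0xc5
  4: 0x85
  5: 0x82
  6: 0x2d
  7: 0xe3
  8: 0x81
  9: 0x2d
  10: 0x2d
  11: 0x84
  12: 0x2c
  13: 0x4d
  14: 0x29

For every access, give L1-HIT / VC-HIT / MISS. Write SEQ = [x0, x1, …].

  [0] addr=0xa9 blk=21 s=1: MISS | VC []
  [1] addr=0x28 blk=5 s=1: MISS | VC [21]
  [2] addr=0x67 blk=12 s=0: MISS | VC [21]
  [3] addr=0xc5 blk=24 s=0: MISS | VC [21, 12]
  [4] addr=0x85 blk=16 s=0: MISS | VC [21, 12, 24]
  [5] addr=0x82 blk=16 s=0: L1-HIT | VC [21, 12, 24]
  [6] addr=0x2d blk=5 s=1: L1-HIT | VC [21, 12, 24]
  [7] addr=0xe3 blk=28 s=0: MISS | VC [21, 12, 24, 16]
  [8] addr=0x81 blk=16 s=0: VC-HIT | VC [21, 12, 24, 28]
  [9] addr=0x2d blk=5 s=1: L1-HIT | VC [21, 12, 24, 28]
  [10] addr=0x2d blk=5 s=1: L1-HIT | VC [21, 12, 24, 28]
  [11] addr=0x84 blk=16 s=0: L1-HIT | VC [21, 12, 24, 28]
  [12] addr=0x2c blk=5 s=1: L1-HIT | VC [21, 12, 24, 28]
  [13] addr=0x4d blk=9 s=1: MISS | VC [21, 12, 24, 28, 5]
  [14] addr=0x29 blk=5 s=1: VC-HIT | VC [21, 12, 24, 28, 9]

SEQ = [MISS, MISS, MISS, MISS, MISS, L1-HIT, L1-HIT, MISS, VC-HIT, L1-HIT, L1-HIT, L1-HIT, L1-HIT, MISS, VC-HIT]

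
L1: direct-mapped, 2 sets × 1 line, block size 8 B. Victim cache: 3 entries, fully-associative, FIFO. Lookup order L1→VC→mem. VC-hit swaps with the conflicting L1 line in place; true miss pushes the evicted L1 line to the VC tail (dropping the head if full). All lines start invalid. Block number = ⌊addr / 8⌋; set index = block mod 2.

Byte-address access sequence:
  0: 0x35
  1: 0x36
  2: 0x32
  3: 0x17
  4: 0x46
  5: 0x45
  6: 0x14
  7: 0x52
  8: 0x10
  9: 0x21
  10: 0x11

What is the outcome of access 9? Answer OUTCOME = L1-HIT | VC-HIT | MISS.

#0 0x35→b6/s0 MISS; vc=[]
#1 0x36→b6/s0 L1-HIT; vc=[]
#2 0x32→b6/s0 L1-HIT; vc=[]
#3 0x17→b2/s0 MISS; vc=[6]
#4 0x46→b8/s0 MISS; vc=[6,2]
#5 0x45→b8/s0 L1-HIT; vc=[6,2]
#6 0x14→b2/s0 VC-HIT; vc=[6,8]
#7 0x52→b10/s0 MISS; vc=[6,8,2]
#8 0x10→b2/s0 VC-HIT; vc=[6,8,10]
#9 0x21→b4/s0 MISS; vc=[8,10,2]
#10 0x11→b2/s0 VC-HIT; vc=[8,10,4]

OUTCOME = MISS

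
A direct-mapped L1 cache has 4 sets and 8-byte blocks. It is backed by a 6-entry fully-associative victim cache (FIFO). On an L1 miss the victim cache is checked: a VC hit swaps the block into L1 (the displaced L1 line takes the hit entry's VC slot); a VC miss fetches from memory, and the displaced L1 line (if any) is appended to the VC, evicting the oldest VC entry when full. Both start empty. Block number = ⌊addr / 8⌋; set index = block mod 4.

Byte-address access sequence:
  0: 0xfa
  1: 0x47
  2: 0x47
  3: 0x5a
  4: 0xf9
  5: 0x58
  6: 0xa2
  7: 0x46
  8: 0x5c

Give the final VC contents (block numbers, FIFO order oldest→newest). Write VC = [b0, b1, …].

VC = [31, 20]

0: 0xfa (blk 31, set 3) → MISS  vc=[]
1: 0x47 (blk 8, set 0) → MISS  vc=[]
2: 0x47 (blk 8, set 0) → L1-HIT  vc=[]
3: 0x5a (blk 11, set 3) → MISS  vc=[31]
4: 0xf9 (blk 31, set 3) → VC-HIT  vc=[11]
5: 0x58 (blk 11, set 3) → VC-HIT  vc=[31]
6: 0xa2 (blk 20, set 0) → MISS  vc=[31, 8]
7: 0x46 (blk 8, set 0) → VC-HIT  vc=[31, 20]
8: 0x5c (blk 11, set 3) → L1-HIT  vc=[31, 20]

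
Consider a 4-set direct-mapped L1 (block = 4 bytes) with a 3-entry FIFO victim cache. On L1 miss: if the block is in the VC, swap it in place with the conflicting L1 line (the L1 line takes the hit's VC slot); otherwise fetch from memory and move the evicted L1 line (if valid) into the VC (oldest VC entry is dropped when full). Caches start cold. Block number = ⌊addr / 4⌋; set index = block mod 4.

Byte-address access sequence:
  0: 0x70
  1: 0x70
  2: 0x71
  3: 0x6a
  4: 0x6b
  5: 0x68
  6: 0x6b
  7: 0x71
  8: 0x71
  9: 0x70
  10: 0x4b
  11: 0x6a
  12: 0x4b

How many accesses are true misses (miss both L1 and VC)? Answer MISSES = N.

0: 0x70 (blk 28, set 0) → MISS  vc=[]
1: 0x70 (blk 28, set 0) → L1-HIT  vc=[]
2: 0x71 (blk 28, set 0) → L1-HIT  vc=[]
3: 0x6a (blk 26, set 2) → MISS  vc=[]
4: 0x6b (blk 26, set 2) → L1-HIT  vc=[]
5: 0x68 (blk 26, set 2) → L1-HIT  vc=[]
6: 0x6b (blk 26, set 2) → L1-HIT  vc=[]
7: 0x71 (blk 28, set 0) → L1-HIT  vc=[]
8: 0x71 (blk 28, set 0) → L1-HIT  vc=[]
9: 0x70 (blk 28, set 0) → L1-HIT  vc=[]
10: 0x4b (blk 18, set 2) → MISS  vc=[26]
11: 0x6a (blk 26, set 2) → VC-HIT  vc=[18]
12: 0x4b (blk 18, set 2) → VC-HIT  vc=[26]

MISSES = 3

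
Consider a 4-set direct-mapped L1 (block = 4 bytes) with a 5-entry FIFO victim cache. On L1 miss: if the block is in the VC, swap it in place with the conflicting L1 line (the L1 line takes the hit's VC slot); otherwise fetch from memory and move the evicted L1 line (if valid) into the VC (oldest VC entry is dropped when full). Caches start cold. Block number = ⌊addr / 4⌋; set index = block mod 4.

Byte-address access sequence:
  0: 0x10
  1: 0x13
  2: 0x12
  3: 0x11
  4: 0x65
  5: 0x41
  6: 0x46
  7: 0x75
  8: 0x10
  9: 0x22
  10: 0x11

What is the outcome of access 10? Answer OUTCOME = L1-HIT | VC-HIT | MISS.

0: 0x10 (blk 4, set 0) → MISS  vc=[]
1: 0x13 (blk 4, set 0) → L1-HIT  vc=[]
2: 0x12 (blk 4, set 0) → L1-HIT  vc=[]
3: 0x11 (blk 4, set 0) → L1-HIT  vc=[]
4: 0x65 (blk 25, set 1) → MISS  vc=[]
5: 0x41 (blk 16, set 0) → MISS  vc=[4]
6: 0x46 (blk 17, set 1) → MISS  vc=[4, 25]
7: 0x75 (blk 29, set 1) → MISS  vc=[4, 25, 17]
8: 0x10 (blk 4, set 0) → VC-HIT  vc=[16, 25, 17]
9: 0x22 (blk 8, set 0) → MISS  vc=[16, 25, 17, 4]
10: 0x11 (blk 4, set 0) → VC-HIT  vc=[16, 25, 17, 8]

OUTCOME = VC-HIT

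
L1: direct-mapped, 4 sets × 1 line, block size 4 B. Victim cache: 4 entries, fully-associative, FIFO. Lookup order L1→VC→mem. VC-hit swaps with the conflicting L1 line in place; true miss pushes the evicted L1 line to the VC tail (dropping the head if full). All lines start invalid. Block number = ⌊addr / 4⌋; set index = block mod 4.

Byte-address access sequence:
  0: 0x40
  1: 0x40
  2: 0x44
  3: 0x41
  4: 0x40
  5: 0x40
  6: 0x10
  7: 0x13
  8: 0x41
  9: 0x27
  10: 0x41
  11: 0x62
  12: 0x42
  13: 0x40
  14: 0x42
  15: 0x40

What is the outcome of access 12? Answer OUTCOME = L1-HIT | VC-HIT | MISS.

OUTCOME = VC-HIT

0: 0x40 (blk 16, set 0) → MISS  vc=[]
1: 0x40 (blk 16, set 0) → L1-HIT  vc=[]
2: 0x44 (blk 17, set 1) → MISS  vc=[]
3: 0x41 (blk 16, set 0) → L1-HIT  vc=[]
4: 0x40 (blk 16, set 0) → L1-HIT  vc=[]
5: 0x40 (blk 16, set 0) → L1-HIT  vc=[]
6: 0x10 (blk 4, set 0) → MISS  vc=[16]
7: 0x13 (blk 4, set 0) → L1-HIT  vc=[16]
8: 0x41 (blk 16, set 0) → VC-HIT  vc=[4]
9: 0x27 (blk 9, set 1) → MISS  vc=[4, 17]
10: 0x41 (blk 16, set 0) → L1-HIT  vc=[4, 17]
11: 0x62 (blk 24, set 0) → MISS  vc=[4, 17, 16]
12: 0x42 (blk 16, set 0) → VC-HIT  vc=[4, 17, 24]
13: 0x40 (blk 16, set 0) → L1-HIT  vc=[4, 17, 24]
14: 0x42 (blk 16, set 0) → L1-HIT  vc=[4, 17, 24]
15: 0x40 (blk 16, set 0) → L1-HIT  vc=[4, 17, 24]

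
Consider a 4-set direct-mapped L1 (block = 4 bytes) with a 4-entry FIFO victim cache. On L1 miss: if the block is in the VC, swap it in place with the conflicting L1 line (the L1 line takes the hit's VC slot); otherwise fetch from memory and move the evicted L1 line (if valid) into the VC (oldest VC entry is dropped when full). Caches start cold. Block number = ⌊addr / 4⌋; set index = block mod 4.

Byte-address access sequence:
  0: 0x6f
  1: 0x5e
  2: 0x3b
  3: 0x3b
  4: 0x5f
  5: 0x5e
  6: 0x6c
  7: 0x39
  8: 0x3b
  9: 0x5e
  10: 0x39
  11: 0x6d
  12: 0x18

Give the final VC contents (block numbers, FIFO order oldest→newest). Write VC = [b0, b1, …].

VC = [23, 14]

0: 0x6f (blk 27, set 3) → MISS  vc=[]
1: 0x5e (blk 23, set 3) → MISS  vc=[27]
2: 0x3b (blk 14, set 2) → MISS  vc=[27]
3: 0x3b (blk 14, set 2) → L1-HIT  vc=[27]
4: 0x5f (blk 23, set 3) → L1-HIT  vc=[27]
5: 0x5e (blk 23, set 3) → L1-HIT  vc=[27]
6: 0x6c (blk 27, set 3) → VC-HIT  vc=[23]
7: 0x39 (blk 14, set 2) → L1-HIT  vc=[23]
8: 0x3b (blk 14, set 2) → L1-HIT  vc=[23]
9: 0x5e (blk 23, set 3) → VC-HIT  vc=[27]
10: 0x39 (blk 14, set 2) → L1-HIT  vc=[27]
11: 0x6d (blk 27, set 3) → VC-HIT  vc=[23]
12: 0x18 (blk 6, set 2) → MISS  vc=[23, 14]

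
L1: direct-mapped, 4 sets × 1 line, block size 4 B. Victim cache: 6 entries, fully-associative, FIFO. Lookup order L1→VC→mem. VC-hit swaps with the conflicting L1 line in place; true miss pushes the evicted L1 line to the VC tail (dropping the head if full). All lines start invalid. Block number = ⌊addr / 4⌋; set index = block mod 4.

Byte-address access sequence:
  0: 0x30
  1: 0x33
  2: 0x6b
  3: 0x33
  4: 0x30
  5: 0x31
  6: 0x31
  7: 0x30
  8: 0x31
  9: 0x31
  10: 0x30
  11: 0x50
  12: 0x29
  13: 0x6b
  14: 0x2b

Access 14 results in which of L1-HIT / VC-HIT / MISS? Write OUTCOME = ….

  [0] addr=0x30 blk=12 s=0: MISS | VC []
  [1] addr=0x33 blk=12 s=0: L1-HIT | VC []
  [2] addr=0x6b blk=26 s=2: MISS | VC []
  [3] addr=0x33 blk=12 s=0: L1-HIT | VC []
  [4] addr=0x30 blk=12 s=0: L1-HIT | VC []
  [5] addr=0x31 blk=12 s=0: L1-HIT | VC []
  [6] addr=0x31 blk=12 s=0: L1-HIT | VC []
  [7] addr=0x30 blk=12 s=0: L1-HIT | VC []
  [8] addr=0x31 blk=12 s=0: L1-HIT | VC []
  [9] addr=0x31 blk=12 s=0: L1-HIT | VC []
  [10] addr=0x30 blk=12 s=0: L1-HIT | VC []
  [11] addr=0x50 blk=20 s=0: MISS | VC [12]
  [12] addr=0x29 blk=10 s=2: MISS | VC [12, 26]
  [13] addr=0x6b blk=26 s=2: VC-HIT | VC [12, 10]
  [14] addr=0x2b blk=10 s=2: VC-HIT | VC [12, 26]

OUTCOME = VC-HIT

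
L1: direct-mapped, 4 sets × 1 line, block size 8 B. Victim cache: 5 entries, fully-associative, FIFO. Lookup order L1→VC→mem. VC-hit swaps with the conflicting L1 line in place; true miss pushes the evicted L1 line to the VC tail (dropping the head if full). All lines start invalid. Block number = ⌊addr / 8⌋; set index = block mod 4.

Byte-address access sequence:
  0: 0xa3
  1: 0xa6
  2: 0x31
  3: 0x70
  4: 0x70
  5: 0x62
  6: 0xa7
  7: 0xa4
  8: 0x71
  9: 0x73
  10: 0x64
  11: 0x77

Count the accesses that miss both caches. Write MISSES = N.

MISSES = 4

#0 0xa3→b20/s0 MISS; vc=[]
#1 0xa6→b20/s0 L1-HIT; vc=[]
#2 0x31→b6/s2 MISS; vc=[]
#3 0x70→b14/s2 MISS; vc=[6]
#4 0x70→b14/s2 L1-HIT; vc=[6]
#5 0x62→b12/s0 MISS; vc=[6,20]
#6 0xa7→b20/s0 VC-HIT; vc=[6,12]
#7 0xa4→b20/s0 L1-HIT; vc=[6,12]
#8 0x71→b14/s2 L1-HIT; vc=[6,12]
#9 0x73→b14/s2 L1-HIT; vc=[6,12]
#10 0x64→b12/s0 VC-HIT; vc=[6,20]
#11 0x77→b14/s2 L1-HIT; vc=[6,20]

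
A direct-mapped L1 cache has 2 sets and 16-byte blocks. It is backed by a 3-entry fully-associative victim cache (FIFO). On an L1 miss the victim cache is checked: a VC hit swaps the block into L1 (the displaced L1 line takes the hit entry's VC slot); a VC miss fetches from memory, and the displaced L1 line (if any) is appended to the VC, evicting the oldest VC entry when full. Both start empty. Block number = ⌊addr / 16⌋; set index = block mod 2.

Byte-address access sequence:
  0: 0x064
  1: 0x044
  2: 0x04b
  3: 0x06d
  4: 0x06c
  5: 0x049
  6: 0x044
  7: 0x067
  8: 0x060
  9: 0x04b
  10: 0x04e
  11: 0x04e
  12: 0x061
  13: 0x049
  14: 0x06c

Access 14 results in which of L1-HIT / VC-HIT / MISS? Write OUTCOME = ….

OUTCOME = VC-HIT

0: 0x64 (blk 6, set 0) → MISS  vc=[]
1: 0x44 (blk 4, set 0) → MISS  vc=[6]
2: 0x4b (blk 4, set 0) → L1-HIT  vc=[6]
3: 0x6d (blk 6, set 0) → VC-HIT  vc=[4]
4: 0x6c (blk 6, set 0) → L1-HIT  vc=[4]
5: 0x49 (blk 4, set 0) → VC-HIT  vc=[6]
6: 0x44 (blk 4, set 0) → L1-HIT  vc=[6]
7: 0x67 (blk 6, set 0) → VC-HIT  vc=[4]
8: 0x60 (blk 6, set 0) → L1-HIT  vc=[4]
9: 0x4b (blk 4, set 0) → VC-HIT  vc=[6]
10: 0x4e (blk 4, set 0) → L1-HIT  vc=[6]
11: 0x4e (blk 4, set 0) → L1-HIT  vc=[6]
12: 0x61 (blk 6, set 0) → VC-HIT  vc=[4]
13: 0x49 (blk 4, set 0) → VC-HIT  vc=[6]
14: 0x6c (blk 6, set 0) → VC-HIT  vc=[4]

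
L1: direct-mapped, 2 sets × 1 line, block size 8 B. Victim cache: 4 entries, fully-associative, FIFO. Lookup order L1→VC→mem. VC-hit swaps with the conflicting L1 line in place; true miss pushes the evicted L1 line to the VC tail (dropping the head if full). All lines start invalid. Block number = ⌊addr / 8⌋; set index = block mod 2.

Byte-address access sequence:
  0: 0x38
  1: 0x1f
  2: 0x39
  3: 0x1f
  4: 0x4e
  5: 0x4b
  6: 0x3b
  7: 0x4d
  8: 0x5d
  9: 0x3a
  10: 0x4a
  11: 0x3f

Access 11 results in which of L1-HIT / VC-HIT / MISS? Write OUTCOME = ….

OUTCOME = VC-HIT

0: 0x38 (blk 7, set 1) → MISS  vc=[]
1: 0x1f (blk 3, set 1) → MISS  vc=[7]
2: 0x39 (blk 7, set 1) → VC-HIT  vc=[3]
3: 0x1f (blk 3, set 1) → VC-HIT  vc=[7]
4: 0x4e (blk 9, set 1) → MISS  vc=[7, 3]
5: 0x4b (blk 9, set 1) → L1-HIT  vc=[7, 3]
6: 0x3b (blk 7, set 1) → VC-HIT  vc=[9, 3]
7: 0x4d (blk 9, set 1) → VC-HIT  vc=[7, 3]
8: 0x5d (blk 11, set 1) → MISS  vc=[7, 3, 9]
9: 0x3a (blk 7, set 1) → VC-HIT  vc=[11, 3, 9]
10: 0x4a (blk 9, set 1) → VC-HIT  vc=[11, 3, 7]
11: 0x3f (blk 7, set 1) → VC-HIT  vc=[11, 3, 9]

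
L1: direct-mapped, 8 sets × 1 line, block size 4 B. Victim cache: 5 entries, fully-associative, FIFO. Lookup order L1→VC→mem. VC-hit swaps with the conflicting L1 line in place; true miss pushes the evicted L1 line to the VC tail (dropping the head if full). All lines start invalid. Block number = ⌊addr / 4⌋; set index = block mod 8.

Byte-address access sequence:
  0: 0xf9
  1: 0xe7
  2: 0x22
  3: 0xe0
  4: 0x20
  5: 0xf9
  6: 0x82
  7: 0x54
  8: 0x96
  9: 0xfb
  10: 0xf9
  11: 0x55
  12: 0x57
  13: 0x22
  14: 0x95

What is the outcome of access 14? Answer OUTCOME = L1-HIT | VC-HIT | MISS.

#0 0xf9→b62/s6 MISS; vc=[]
#1 0xe7→b57/s1 MISS; vc=[]
#2 0x22→b8/s0 MISS; vc=[]
#3 0xe0→b56/s0 MISS; vc=[8]
#4 0x20→b8/s0 VC-HIT; vc=[56]
#5 0xf9→b62/s6 L1-HIT; vc=[56]
#6 0x82→b32/s0 MISS; vc=[56,8]
#7 0x54→b21/s5 MISS; vc=[56,8]
#8 0x96→b37/s5 MISS; vc=[56,8,21]
#9 0xfb→b62/s6 L1-HIT; vc=[56,8,21]
#10 0xf9→b62/s6 L1-HIT; vc=[56,8,21]
#11 0x55→b21/s5 VC-HIT; vc=[56,8,37]
#12 0x57→b21/s5 L1-HIT; vc=[56,8,37]
#13 0x22→b8/s0 VC-HIT; vc=[56,32,37]
#14 0x95→b37/s5 VC-HIT; vc=[56,32,21]

OUTCOME = VC-HIT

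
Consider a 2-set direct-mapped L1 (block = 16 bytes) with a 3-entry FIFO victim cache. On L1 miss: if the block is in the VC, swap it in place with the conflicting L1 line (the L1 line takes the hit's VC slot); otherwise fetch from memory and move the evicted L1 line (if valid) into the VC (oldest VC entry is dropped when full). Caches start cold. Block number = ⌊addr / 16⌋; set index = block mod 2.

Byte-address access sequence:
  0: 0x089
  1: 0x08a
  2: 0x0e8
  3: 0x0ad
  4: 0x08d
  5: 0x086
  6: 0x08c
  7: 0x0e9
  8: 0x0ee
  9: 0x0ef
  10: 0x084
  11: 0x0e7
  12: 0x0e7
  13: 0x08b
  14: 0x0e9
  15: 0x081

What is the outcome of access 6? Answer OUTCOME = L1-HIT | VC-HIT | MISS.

OUTCOME = L1-HIT

#0 0x89→b8/s0 MISS; vc=[]
#1 0x8a→b8/s0 L1-HIT; vc=[]
#2 0xe8→b14/s0 MISS; vc=[8]
#3 0xad→b10/s0 MISS; vc=[8,14]
#4 0x8d→b8/s0 VC-HIT; vc=[10,14]
#5 0x86→b8/s0 L1-HIT; vc=[10,14]
#6 0x8c→b8/s0 L1-HIT; vc=[10,14]
#7 0xe9→b14/s0 VC-HIT; vc=[10,8]
#8 0xee→b14/s0 L1-HIT; vc=[10,8]
#9 0xef→b14/s0 L1-HIT; vc=[10,8]
#10 0x84→b8/s0 VC-HIT; vc=[10,14]
#11 0xe7→b14/s0 VC-HIT; vc=[10,8]
#12 0xe7→b14/s0 L1-HIT; vc=[10,8]
#13 0x8b→b8/s0 VC-HIT; vc=[10,14]
#14 0xe9→b14/s0 VC-HIT; vc=[10,8]
#15 0x81→b8/s0 VC-HIT; vc=[10,14]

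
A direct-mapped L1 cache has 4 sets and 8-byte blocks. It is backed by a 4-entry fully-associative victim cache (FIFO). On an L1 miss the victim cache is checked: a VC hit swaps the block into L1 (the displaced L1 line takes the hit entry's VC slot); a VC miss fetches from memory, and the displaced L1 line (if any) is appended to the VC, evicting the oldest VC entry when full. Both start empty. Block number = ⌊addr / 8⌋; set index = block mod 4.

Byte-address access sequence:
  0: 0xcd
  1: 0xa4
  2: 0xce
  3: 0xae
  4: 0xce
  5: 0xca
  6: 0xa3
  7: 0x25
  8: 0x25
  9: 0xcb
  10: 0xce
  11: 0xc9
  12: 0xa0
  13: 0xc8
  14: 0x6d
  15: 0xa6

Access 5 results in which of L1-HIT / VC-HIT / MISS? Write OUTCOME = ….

  [0] addr=0xcd blk=25 s=1: MISS | VC []
  [1] addr=0xa4 blk=20 s=0: MISS | VC []
  [2] addr=0xce blk=25 s=1: L1-HIT | VC []
  [3] addr=0xae blk=21 s=1: MISS | VC [25]
  [4] addr=0xce blk=25 s=1: VC-HIT | VC [21]
  [5] addr=0xca blk=25 s=1: L1-HIT | VC [21]
  [6] addr=0xa3 blk=20 s=0: L1-HIT | VC [21]
  [7] addr=0x25 blk=4 s=0: MISS | VC [21, 20]
  [8] addr=0x25 blk=4 s=0: L1-HIT | VC [21, 20]
  [9] addr=0xcb blk=25 s=1: L1-HIT | VC [21, 20]
  [10] addr=0xce blk=25 s=1: L1-HIT | VC [21, 20]
  [11] addr=0xc9 blk=25 s=1: L1-HIT | VC [21, 20]
  [12] addr=0xa0 blk=20 s=0: VC-HIT | VC [21, 4]
  [13] addr=0xc8 blk=25 s=1: L1-HIT | VC [21, 4]
  [14] addr=0x6d blk=13 s=1: MISS | VC [21, 4, 25]
  [15] addr=0xa6 blk=20 s=0: L1-HIT | VC [21, 4, 25]

OUTCOME = L1-HIT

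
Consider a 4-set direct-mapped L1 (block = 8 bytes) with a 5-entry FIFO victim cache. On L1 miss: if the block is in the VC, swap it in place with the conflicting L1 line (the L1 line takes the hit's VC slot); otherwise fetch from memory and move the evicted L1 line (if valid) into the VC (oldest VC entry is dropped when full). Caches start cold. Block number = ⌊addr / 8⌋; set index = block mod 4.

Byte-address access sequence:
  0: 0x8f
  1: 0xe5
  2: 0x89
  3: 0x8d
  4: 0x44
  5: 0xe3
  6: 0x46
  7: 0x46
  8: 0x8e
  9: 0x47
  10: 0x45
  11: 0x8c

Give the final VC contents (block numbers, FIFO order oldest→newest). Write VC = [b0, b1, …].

VC = [28]

  [0] addr=0x8f blk=17 s=1: MISS | VC []
  [1] addr=0xe5 blk=28 s=0: MISS | VC []
  [2] addr=0x89 blk=17 s=1: L1-HIT | VC []
  [3] addr=0x8d blk=17 s=1: L1-HIT | VC []
  [4] addr=0x44 blk=8 s=0: MISS | VC [28]
  [5] addr=0xe3 blk=28 s=0: VC-HIT | VC [8]
  [6] addr=0x46 blk=8 s=0: VC-HIT | VC [28]
  [7] addr=0x46 blk=8 s=0: L1-HIT | VC [28]
  [8] addr=0x8e blk=17 s=1: L1-HIT | VC [28]
  [9] addr=0x47 blk=8 s=0: L1-HIT | VC [28]
  [10] addr=0x45 blk=8 s=0: L1-HIT | VC [28]
  [11] addr=0x8c blk=17 s=1: L1-HIT | VC [28]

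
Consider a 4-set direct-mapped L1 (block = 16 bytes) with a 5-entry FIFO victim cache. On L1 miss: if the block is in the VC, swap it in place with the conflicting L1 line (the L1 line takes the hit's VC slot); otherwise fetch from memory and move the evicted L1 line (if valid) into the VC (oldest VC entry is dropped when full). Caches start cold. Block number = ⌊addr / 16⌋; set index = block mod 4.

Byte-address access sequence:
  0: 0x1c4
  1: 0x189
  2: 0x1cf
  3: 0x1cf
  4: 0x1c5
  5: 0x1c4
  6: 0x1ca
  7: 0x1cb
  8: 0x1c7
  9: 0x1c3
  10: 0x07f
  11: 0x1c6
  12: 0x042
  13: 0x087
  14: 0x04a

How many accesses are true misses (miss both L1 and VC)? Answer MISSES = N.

MISSES = 5

  [0] addr=0x1c4 blk=28 s=0: MISS | VC []
  [1] addr=0x189 blk=24 s=0: MISS | VC [28]
  [2] addr=0x1cf blk=28 s=0: VC-HIT | VC [24]
  [3] addr=0x1cf blk=28 s=0: L1-HIT | VC [24]
  [4] addr=0x1c5 blk=28 s=0: L1-HIT | VC [24]
  [5] addr=0x1c4 blk=28 s=0: L1-HIT | VC [24]
  [6] addr=0x1ca blk=28 s=0: L1-HIT | VC [24]
  [7] addr=0x1cb blk=28 s=0: L1-HIT | VC [24]
  [8] addr=0x1c7 blk=28 s=0: L1-HIT | VC [24]
  [9] addr=0x1c3 blk=28 s=0: L1-HIT | VC [24]
  [10] addr=0x7f blk=7 s=3: MISS | VC [24]
  [11] addr=0x1c6 blk=28 s=0: L1-HIT | VC [24]
  [12] addr=0x42 blk=4 s=0: MISS | VC [24, 28]
  [13] addr=0x87 blk=8 s=0: MISS | VC [24, 28, 4]
  [14] addr=0x4a blk=4 s=0: VC-HIT | VC [24, 28, 8]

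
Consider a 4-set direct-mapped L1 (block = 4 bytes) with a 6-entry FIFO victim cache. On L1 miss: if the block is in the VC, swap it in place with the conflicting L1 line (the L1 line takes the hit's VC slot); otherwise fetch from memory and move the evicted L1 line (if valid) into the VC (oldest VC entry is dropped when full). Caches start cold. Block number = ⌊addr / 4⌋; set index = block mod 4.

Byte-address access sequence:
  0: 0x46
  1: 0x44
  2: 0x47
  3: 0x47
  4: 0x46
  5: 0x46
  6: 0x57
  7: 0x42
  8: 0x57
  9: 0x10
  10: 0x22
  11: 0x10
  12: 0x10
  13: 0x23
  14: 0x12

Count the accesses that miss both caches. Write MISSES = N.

  [0] addr=0x46 blk=17 s=1: MISS | VC []
  [1] addr=0x44 blk=17 s=1: L1-HIT | VC []
  [2] addr=0x47 blk=17 s=1: L1-HIT | VC []
  [3] addr=0x47 blk=17 s=1: L1-HIT | VC []
  [4] addr=0x46 blk=17 s=1: L1-HIT | VC []
  [5] addr=0x46 blk=17 s=1: L1-HIT | VC []
  [6] addr=0x57 blk=21 s=1: MISS | VC [17]
  [7] addr=0x42 blk=16 s=0: MISS | VC [17]
  [8] addr=0x57 blk=21 s=1: L1-HIT | VC [17]
  [9] addr=0x10 blk=4 s=0: MISS | VC [17, 16]
  [10] addr=0x22 blk=8 s=0: MISS | VC [17, 16, 4]
  [11] addr=0x10 blk=4 s=0: VC-HIT | VC [17, 16, 8]
  [12] addr=0x10 blk=4 s=0: L1-HIT | VC [17, 16, 8]
  [13] addr=0x23 blk=8 s=0: VC-HIT | VC [17, 16, 4]
  [14] addr=0x12 blk=4 s=0: VC-HIT | VC [17, 16, 8]

MISSES = 5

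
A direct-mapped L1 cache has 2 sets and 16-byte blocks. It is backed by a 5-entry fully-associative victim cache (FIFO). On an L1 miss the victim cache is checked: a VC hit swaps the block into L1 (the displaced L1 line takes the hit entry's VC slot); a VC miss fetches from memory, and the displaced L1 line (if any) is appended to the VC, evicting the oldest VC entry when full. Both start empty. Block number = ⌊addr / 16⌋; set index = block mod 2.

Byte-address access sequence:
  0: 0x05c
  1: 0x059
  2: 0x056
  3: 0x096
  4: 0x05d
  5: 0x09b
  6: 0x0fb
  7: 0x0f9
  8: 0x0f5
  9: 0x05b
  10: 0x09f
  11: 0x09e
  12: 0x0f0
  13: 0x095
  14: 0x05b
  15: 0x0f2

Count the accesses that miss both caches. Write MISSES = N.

0: 0x5c (blk 5, set 1) → MISS  vc=[]
1: 0x59 (blk 5, set 1) → L1-HIT  vc=[]
2: 0x56 (blk 5, set 1) → L1-HIT  vc=[]
3: 0x96 (blk 9, set 1) → MISS  vc=[5]
4: 0x5d (blk 5, set 1) → VC-HIT  vc=[9]
5: 0x9b (blk 9, set 1) → VC-HIT  vc=[5]
6: 0xfb (blk 15, set 1) → MISS  vc=[5, 9]
7: 0xf9 (blk 15, set 1) → L1-HIT  vc=[5, 9]
8: 0xf5 (blk 15, set 1) → L1-HIT  vc=[5, 9]
9: 0x5b (blk 5, set 1) → VC-HIT  vc=[15, 9]
10: 0x9f (blk 9, set 1) → VC-HIT  vc=[15, 5]
11: 0x9e (blk 9, set 1) → L1-HIT  vc=[15, 5]
12: 0xf0 (blk 15, set 1) → VC-HIT  vc=[9, 5]
13: 0x95 (blk 9, set 1) → VC-HIT  vc=[15, 5]
14: 0x5b (blk 5, set 1) → VC-HIT  vc=[15, 9]
15: 0xf2 (blk 15, set 1) → VC-HIT  vc=[5, 9]

MISSES = 3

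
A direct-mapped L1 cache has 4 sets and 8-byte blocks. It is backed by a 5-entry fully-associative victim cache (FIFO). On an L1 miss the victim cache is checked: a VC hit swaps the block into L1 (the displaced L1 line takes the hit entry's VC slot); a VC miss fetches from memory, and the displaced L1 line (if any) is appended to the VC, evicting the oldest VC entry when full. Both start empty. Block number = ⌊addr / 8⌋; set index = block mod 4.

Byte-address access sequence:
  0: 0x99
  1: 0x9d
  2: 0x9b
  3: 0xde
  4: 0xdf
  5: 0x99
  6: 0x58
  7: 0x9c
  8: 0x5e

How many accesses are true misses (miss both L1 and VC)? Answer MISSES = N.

MISSES = 3

#0 0x99→b19/s3 MISS; vc=[]
#1 0x9d→b19/s3 L1-HIT; vc=[]
#2 0x9b→b19/s3 L1-HIT; vc=[]
#3 0xde→b27/s3 MISS; vc=[19]
#4 0xdf→b27/s3 L1-HIT; vc=[19]
#5 0x99→b19/s3 VC-HIT; vc=[27]
#6 0x58→b11/s3 MISS; vc=[27,19]
#7 0x9c→b19/s3 VC-HIT; vc=[27,11]
#8 0x5e→b11/s3 VC-HIT; vc=[27,19]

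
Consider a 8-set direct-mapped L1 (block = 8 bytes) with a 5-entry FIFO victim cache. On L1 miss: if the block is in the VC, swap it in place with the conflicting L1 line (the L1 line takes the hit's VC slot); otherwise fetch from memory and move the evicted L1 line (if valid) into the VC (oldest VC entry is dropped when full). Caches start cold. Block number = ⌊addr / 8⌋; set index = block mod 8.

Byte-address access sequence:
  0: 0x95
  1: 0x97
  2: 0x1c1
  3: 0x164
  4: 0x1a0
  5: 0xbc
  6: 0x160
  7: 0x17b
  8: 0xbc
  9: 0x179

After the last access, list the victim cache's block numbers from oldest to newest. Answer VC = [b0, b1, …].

VC = [52, 23]

#0 0x95→b18/s2 MISS; vc=[]
#1 0x97→b18/s2 L1-HIT; vc=[]
#2 0x1c1→b56/s0 MISS; vc=[]
#3 0x164→b44/s4 MISS; vc=[]
#4 0x1a0→b52/s4 MISS; vc=[44]
#5 0xbc→b23/s7 MISS; vc=[44]
#6 0x160→b44/s4 VC-HIT; vc=[52]
#7 0x17b→b47/s7 MISS; vc=[52,23]
#8 0xbc→b23/s7 VC-HIT; vc=[52,47]
#9 0x179→b47/s7 VC-HIT; vc=[52,23]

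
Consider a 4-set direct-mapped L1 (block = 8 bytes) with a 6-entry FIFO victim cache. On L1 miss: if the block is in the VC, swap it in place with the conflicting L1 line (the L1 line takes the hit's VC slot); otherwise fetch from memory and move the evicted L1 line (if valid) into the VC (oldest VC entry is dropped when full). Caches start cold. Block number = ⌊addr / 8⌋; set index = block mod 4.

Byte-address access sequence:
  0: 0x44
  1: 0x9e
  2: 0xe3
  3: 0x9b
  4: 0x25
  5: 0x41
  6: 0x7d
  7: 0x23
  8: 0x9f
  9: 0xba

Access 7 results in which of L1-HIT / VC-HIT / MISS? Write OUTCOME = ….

OUTCOME = VC-HIT

  [0] addr=0x44 blk=8 s=0: MISS | VC []
  [1] addr=0x9e blk=19 s=3: MISS | VC []
  [2] addr=0xe3 blk=28 s=0: MISS | VC [8]
  [3] addr=0x9b blk=19 s=3: L1-HIT | VC [8]
  [4] addr=0x25 blk=4 s=0: MISS | VC [8, 28]
  [5] addr=0x41 blk=8 s=0: VC-HIT | VC [4, 28]
  [6] addr=0x7d blk=15 s=3: MISS | VC [4, 28, 19]
  [7] addr=0x23 blk=4 s=0: VC-HIT | VC [8, 28, 19]
  [8] addr=0x9f blk=19 s=3: VC-HIT | VC [8, 28, 15]
  [9] addr=0xba blk=23 s=3: MISS | VC [8, 28, 15, 19]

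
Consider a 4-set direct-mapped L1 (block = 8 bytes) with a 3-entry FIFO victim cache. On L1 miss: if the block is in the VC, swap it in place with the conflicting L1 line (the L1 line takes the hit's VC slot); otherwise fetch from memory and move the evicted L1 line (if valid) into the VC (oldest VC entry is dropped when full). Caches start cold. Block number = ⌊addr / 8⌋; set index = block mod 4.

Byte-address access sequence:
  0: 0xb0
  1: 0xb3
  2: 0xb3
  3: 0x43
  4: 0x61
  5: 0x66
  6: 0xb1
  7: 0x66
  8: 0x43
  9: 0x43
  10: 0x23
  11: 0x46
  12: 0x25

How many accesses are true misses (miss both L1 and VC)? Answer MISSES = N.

  [0] addr=0xb0 blk=22 s=2: MISS | VC []
  [1] addr=0xb3 blk=22 s=2: L1-HIT | VC []
  [2] addr=0xb3 blk=22 s=2: L1-HIT | VC []
  [3] addr=0x43 blk=8 s=0: MISS | VC []
  [4] addr=0x61 blk=12 s=0: MISS | VC [8]
  [5] addr=0x66 blk=12 s=0: L1-HIT | VC [8]
  [6] addr=0xb1 blk=22 s=2: L1-HIT | VC [8]
  [7] addr=0x66 blk=12 s=0: L1-HIT | VC [8]
  [8] addr=0x43 blk=8 s=0: VC-HIT | VC [12]
  [9] addr=0x43 blk=8 s=0: L1-HIT | VC [12]
  [10] addr=0x23 blk=4 s=0: MISS | VC [12, 8]
  [11] addr=0x46 blk=8 s=0: VC-HIT | VC [12, 4]
  [12] addr=0x25 blk=4 s=0: VC-HIT | VC [12, 8]

MISSES = 4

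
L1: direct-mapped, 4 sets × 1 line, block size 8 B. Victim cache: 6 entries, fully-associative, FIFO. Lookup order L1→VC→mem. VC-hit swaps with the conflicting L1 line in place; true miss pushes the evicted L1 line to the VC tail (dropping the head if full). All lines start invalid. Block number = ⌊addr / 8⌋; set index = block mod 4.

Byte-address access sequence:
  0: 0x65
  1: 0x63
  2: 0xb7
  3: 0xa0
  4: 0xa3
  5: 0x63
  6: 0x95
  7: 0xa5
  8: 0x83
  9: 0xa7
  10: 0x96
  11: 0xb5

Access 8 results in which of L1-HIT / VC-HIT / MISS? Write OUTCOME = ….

  [0] addr=0x65 blk=12 s=0: MISS | VC []
  [1] addr=0x63 blk=12 s=0: L1-HIT | VC []
  [2] addr=0xb7 blk=22 s=2: MISS | VC []
  [3] addr=0xa0 blk=20 s=0: MISS | VC [12]
  [4] addr=0xa3 blk=20 s=0: L1-HIT | VC [12]
  [5] addr=0x63 blk=12 s=0: VC-HIT | VC [20]
  [6] addr=0x95 blk=18 s=2: MISS | VC [20, 22]
  [7] addr=0xa5 blk=20 s=0: VC-HIT | VC [12, 22]
  [8] addr=0x83 blk=16 s=0: MISS | VC [12, 22, 20]
  [9] addr=0xa7 blk=20 s=0: VC-HIT | VC [12, 22, 16]
  [10] addr=0x96 blk=18 s=2: L1-HIT | VC [12, 22, 16]
  [11] addr=0xb5 blk=22 s=2: VC-HIT | VC [12, 18, 16]

OUTCOME = MISS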